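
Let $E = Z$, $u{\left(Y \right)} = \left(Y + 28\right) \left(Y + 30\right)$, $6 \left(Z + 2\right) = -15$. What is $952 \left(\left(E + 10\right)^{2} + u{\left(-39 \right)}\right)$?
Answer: $123046$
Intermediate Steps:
$Z = - \frac{9}{2}$ ($Z = -2 + \frac{1}{6} \left(-15\right) = -2 - \frac{5}{2} = - \frac{9}{2} \approx -4.5$)
$u{\left(Y \right)} = \left(28 + Y\right) \left(30 + Y\right)$
$E = - \frac{9}{2} \approx -4.5$
$952 \left(\left(E + 10\right)^{2} + u{\left(-39 \right)}\right) = 952 \left(\left(- \frac{9}{2} + 10\right)^{2} + \left(840 + \left(-39\right)^{2} + 58 \left(-39\right)\right)\right) = 952 \left(\left(\frac{11}{2}\right)^{2} + \left(840 + 1521 - 2262\right)\right) = 952 \left(\frac{121}{4} + 99\right) = 952 \cdot \frac{517}{4} = 123046$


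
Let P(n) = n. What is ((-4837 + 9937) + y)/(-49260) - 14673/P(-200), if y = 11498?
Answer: 35973619/492600 ≈ 73.028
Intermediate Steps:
((-4837 + 9937) + y)/(-49260) - 14673/P(-200) = ((-4837 + 9937) + 11498)/(-49260) - 14673/(-200) = (5100 + 11498)*(-1/49260) - 14673*(-1/200) = 16598*(-1/49260) + 14673/200 = -8299/24630 + 14673/200 = 35973619/492600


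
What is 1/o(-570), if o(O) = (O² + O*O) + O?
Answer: 1/649230 ≈ 1.5403e-6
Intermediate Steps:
o(O) = O + 2*O² (o(O) = (O² + O²) + O = 2*O² + O = O + 2*O²)
1/o(-570) = 1/(-570*(1 + 2*(-570))) = 1/(-570*(1 - 1140)) = 1/(-570*(-1139)) = 1/649230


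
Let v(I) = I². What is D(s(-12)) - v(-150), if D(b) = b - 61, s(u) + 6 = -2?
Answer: -22569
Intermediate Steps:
s(u) = -8 (s(u) = -6 - 2 = -8)
D(b) = -61 + b
D(s(-12)) - v(-150) = (-61 - 8) - 1*(-150)² = -69 - 1*22500 = -69 - 22500 = -22569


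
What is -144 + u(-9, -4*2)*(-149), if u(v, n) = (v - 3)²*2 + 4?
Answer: -43652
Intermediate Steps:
u(v, n) = 4 + 2*(-3 + v)² (u(v, n) = (-3 + v)²*2 + 4 = 2*(-3 + v)² + 4 = 4 + 2*(-3 + v)²)
-144 + u(-9, -4*2)*(-149) = -144 + (4 + 2*(-3 - 9)²)*(-149) = -144 + (4 + 2*(-12)²)*(-149) = -144 + (4 + 2*144)*(-149) = -144 + (4 + 288)*(-149) = -144 + 292*(-149) = -144 - 43508 = -43652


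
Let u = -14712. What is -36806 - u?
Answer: -22094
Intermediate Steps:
-36806 - u = -36806 - 1*(-14712) = -36806 + 14712 = -22094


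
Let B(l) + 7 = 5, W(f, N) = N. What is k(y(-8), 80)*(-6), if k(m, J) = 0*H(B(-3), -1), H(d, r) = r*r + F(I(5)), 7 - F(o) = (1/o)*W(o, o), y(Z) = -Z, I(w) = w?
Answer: 0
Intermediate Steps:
B(l) = -2 (B(l) = -7 + 5 = -2)
F(o) = 6 (F(o) = 7 - 1/o*o = 7 - o/o = 7 - 1*1 = 7 - 1 = 6)
H(d, r) = 6 + r² (H(d, r) = r*r + 6 = r² + 6 = 6 + r²)
k(m, J) = 0 (k(m, J) = 0*(6 + (-1)²) = 0*(6 + 1) = 0*7 = 0)
k(y(-8), 80)*(-6) = 0*(-6) = 0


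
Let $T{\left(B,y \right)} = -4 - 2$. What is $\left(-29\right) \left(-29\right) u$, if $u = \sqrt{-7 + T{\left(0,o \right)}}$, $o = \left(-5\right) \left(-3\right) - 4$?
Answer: $841 i \sqrt{13} \approx 3032.3 i$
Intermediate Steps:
$o = 11$ ($o = 15 - 4 = 11$)
$T{\left(B,y \right)} = -6$ ($T{\left(B,y \right)} = -4 - 2 = -6$)
$u = i \sqrt{13}$ ($u = \sqrt{-7 - 6} = \sqrt{-13} = i \sqrt{13} \approx 3.6056 i$)
$\left(-29\right) \left(-29\right) u = \left(-29\right) \left(-29\right) i \sqrt{13} = 841 i \sqrt{13}$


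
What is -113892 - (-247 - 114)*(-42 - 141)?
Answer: -179955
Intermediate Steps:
-113892 - (-247 - 114)*(-42 - 141) = -113892 - (-361)*(-183) = -113892 - 1*66063 = -113892 - 66063 = -179955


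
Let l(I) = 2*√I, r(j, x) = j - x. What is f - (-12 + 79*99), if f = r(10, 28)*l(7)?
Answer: -7809 - 36*√7 ≈ -7904.3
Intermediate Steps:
f = -36*√7 (f = (10 - 1*28)*(2*√7) = (10 - 28)*(2*√7) = -36*√7 ≈ -95.247)
f - (-12 + 79*99) = -36*√7 - (-12 + 79*99) = -36*√7 - (-12 + 7821) = -36*√7 - 1*7809 = -36*√7 - 7809 = -7809 - 36*√7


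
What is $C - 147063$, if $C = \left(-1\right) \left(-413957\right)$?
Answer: $266894$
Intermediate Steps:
$C = 413957$
$C - 147063 = 413957 - 147063 = 266894$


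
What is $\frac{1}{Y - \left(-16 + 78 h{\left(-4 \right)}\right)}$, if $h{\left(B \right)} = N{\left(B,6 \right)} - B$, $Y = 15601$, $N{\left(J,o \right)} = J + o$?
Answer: $\frac{1}{15149} \approx 6.6011 \cdot 10^{-5}$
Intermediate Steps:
$h{\left(B \right)} = 6$ ($h{\left(B \right)} = \left(B + 6\right) - B = \left(6 + B\right) - B = 6$)
$\frac{1}{Y - \left(-16 + 78 h{\left(-4 \right)}\right)} = \frac{1}{15601 + \left(16 - 468\right)} = \frac{1}{15601 - 452} = \frac{1}{15149}$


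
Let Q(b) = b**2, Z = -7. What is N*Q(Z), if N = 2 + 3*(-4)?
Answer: -490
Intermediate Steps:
N = -10 (N = 2 - 12 = -10)
N*Q(Z) = -10*(-7)**2 = -10*49 = -490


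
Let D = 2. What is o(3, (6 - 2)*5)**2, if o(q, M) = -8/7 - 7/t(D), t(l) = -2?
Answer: 1089/196 ≈ 5.5561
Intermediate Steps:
o(q, M) = 33/14 (o(q, M) = -8/7 - 7/(-2) = -8*1/7 - 7*(-1/2) = -8/7 + 7/2 = 33/14)
o(3, (6 - 2)*5)**2 = (33/14)**2 = 1089/196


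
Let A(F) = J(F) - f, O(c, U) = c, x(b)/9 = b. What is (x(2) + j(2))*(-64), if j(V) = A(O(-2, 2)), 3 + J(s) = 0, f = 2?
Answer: -832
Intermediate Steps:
J(s) = -3 (J(s) = -3 + 0 = -3)
x(b) = 9*b
A(F) = -5 (A(F) = -3 - 1*2 = -3 - 2 = -5)
j(V) = -5
(x(2) + j(2))*(-64) = (9*2 - 5)*(-64) = (18 - 5)*(-64) = 13*(-64) = -832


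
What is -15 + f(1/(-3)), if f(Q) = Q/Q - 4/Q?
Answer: -2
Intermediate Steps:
f(Q) = 1 - 4/Q
-15 + f(1/(-3)) = -15 + (-4 + 1/(-3))/(1/(-3)) = -15 + (-4 - 1/3)/(-1/3) = -15 - 3*(-13/3) = -15 + 13 = -2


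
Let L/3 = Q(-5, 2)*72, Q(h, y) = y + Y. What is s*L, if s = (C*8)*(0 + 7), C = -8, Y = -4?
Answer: 193536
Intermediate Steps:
Q(h, y) = -4 + y (Q(h, y) = y - 4 = -4 + y)
L = -432 (L = 3*((-4 + 2)*72) = 3*(-2*72) = 3*(-144) = -432)
s = -448 (s = (-8*8)*(0 + 7) = -64*7 = -448)
s*L = -448*(-432) = 193536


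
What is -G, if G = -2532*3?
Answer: 7596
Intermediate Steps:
G = -7596
-G = -1*(-7596) = 7596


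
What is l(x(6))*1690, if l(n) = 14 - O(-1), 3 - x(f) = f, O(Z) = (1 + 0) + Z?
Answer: 23660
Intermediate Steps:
O(Z) = 1 + Z
x(f) = 3 - f
l(n) = 14 (l(n) = 14 - (1 - 1) = 14 - 1*0 = 14 + 0 = 14)
l(x(6))*1690 = 14*1690 = 23660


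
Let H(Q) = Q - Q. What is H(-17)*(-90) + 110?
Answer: 110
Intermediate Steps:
H(Q) = 0
H(-17)*(-90) + 110 = 0*(-90) + 110 = 0 + 110 = 110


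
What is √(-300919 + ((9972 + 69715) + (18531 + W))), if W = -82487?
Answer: 2*I*√71297 ≈ 534.03*I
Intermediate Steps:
√(-300919 + ((9972 + 69715) + (18531 + W))) = √(-300919 + ((9972 + 69715) + (18531 - 82487))) = √(-300919 + (79687 - 63956)) = √(-300919 + 15731) = √(-285188) = 2*I*√71297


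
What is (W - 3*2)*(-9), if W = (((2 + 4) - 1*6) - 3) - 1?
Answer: 90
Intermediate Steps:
W = -4 (W = ((6 - 6) - 3) - 1 = (0 - 3) - 1 = -3 - 1 = -4)
(W - 3*2)*(-9) = (-4 - 3*2)*(-9) = (-4 - 6)*(-9) = -10*(-9) = 90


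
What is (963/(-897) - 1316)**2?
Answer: 155082378025/89401 ≈ 1.7347e+6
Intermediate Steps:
(963/(-897) - 1316)**2 = (963*(-1/897) - 1316)**2 = (-321/299 - 1316)**2 = (-393805/299)**2 = 155082378025/89401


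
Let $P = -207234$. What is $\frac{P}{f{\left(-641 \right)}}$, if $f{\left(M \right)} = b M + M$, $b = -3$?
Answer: $- \frac{103617}{641} \approx -161.65$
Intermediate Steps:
$f{\left(M \right)} = - 2 M$ ($f{\left(M \right)} = - 3 M + M = - 2 M$)
$\frac{P}{f{\left(-641 \right)}} = - \frac{207234}{\left(-2\right) \left(-641\right)} = - \frac{207234}{1282} = \left(-207234\right) \frac{1}{1282} = - \frac{103617}{641}$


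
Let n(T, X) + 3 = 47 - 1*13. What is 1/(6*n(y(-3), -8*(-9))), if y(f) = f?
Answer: 1/186 ≈ 0.0053763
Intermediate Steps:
n(T, X) = 31 (n(T, X) = -3 + (47 - 1*13) = -3 + (47 - 13) = -3 + 34 = 31)
1/(6*n(y(-3), -8*(-9))) = 1/(6*31) = 1/186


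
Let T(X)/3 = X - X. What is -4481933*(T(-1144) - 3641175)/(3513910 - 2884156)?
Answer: 5439834130425/209918 ≈ 2.5914e+7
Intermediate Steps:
T(X) = 0 (T(X) = 3*(X - X) = 3*0 = 0)
-4481933*(T(-1144) - 3641175)/(3513910 - 2884156) = -4481933*(0 - 3641175)/(3513910 - 2884156) = -4481933/(629754/(-3641175)) = -4481933/(629754*(-1/3641175)) = -4481933/(-209918/1213725) = -4481933*(-1213725/209918) = 5439834130425/209918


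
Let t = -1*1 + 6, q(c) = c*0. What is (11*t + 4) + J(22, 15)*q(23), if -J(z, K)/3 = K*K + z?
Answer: 59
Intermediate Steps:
J(z, K) = -3*z - 3*K² (J(z, K) = -3*(K*K + z) = -3*(K² + z) = -3*(z + K²) = -3*z - 3*K²)
q(c) = 0
t = 5 (t = -1 + 6 = 5)
(11*t + 4) + J(22, 15)*q(23) = (11*5 + 4) + (-3*22 - 3*15²)*0 = (55 + 4) + (-66 - 3*225)*0 = 59 + (-66 - 675)*0 = 59 - 741*0 = 59 + 0 = 59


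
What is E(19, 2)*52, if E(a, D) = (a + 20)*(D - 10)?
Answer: -16224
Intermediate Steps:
E(a, D) = (-10 + D)*(20 + a) (E(a, D) = (20 + a)*(-10 + D) = (-10 + D)*(20 + a))
E(19, 2)*52 = (-200 - 10*19 + 20*2 + 2*19)*52 = (-200 - 190 + 40 + 38)*52 = -312*52 = -16224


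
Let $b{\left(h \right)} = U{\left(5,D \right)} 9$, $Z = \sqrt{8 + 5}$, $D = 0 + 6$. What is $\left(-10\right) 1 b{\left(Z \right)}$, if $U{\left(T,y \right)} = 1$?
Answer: $-90$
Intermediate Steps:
$D = 6$
$Z = \sqrt{13} \approx 3.6056$
$b{\left(h \right)} = 9$ ($b{\left(h \right)} = 1 \cdot 9 = 9$)
$\left(-10\right) 1 b{\left(Z \right)} = \left(-10\right) 1 \cdot 9 = \left(-10\right) 9 = -90$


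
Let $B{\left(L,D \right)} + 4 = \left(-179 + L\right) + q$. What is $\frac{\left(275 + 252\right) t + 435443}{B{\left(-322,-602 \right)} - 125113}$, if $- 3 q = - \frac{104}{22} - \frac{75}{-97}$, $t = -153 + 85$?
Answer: $- \frac{1279142007}{402098999} \approx -3.1812$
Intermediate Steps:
$t = -68$
$q = \frac{4219}{3201}$ ($q = - \frac{- \frac{104}{22} - \frac{75}{-97}}{3} = - \frac{\left(-104\right) \frac{1}{22} - - \frac{75}{97}}{3} = - \frac{- \frac{52}{11} + \frac{75}{97}}{3} = \left(- \frac{1}{3}\right) \left(- \frac{4219}{1067}\right) = \frac{4219}{3201} \approx 1.318$)
$B{\left(L,D \right)} = - \frac{581564}{3201} + L$ ($B{\left(L,D \right)} = -4 + \left(\left(-179 + L\right) + \frac{4219}{3201}\right) = -4 + \left(- \frac{568760}{3201} + L\right) = - \frac{581564}{3201} + L$)
$\frac{\left(275 + 252\right) t + 435443}{B{\left(-322,-602 \right)} - 125113} = \frac{\left(275 + 252\right) \left(-68\right) + 435443}{\left(- \frac{581564}{3201} - 322\right) - 125113} = \frac{527 \left(-68\right) + 435443}{- \frac{1612286}{3201} - 125113} = \frac{-35836 + 435443}{- \frac{402098999}{3201}} = 399607 \left(- \frac{3201}{402098999}\right) = - \frac{1279142007}{402098999}$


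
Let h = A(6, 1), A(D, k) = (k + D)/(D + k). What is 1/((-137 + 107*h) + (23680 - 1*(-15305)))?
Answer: 1/38955 ≈ 2.5671e-5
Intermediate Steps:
A(D, k) = 1 (A(D, k) = (D + k)/(D + k) = 1)
h = 1
1/((-137 + 107*h) + (23680 - 1*(-15305))) = 1/((-137 + 107*1) + (23680 - 1*(-15305))) = 1/((-137 + 107) + (23680 + 15305)) = 1/(-30 + 38985) = 1/38955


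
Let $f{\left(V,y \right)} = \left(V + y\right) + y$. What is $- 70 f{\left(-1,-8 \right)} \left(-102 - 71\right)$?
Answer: $-205870$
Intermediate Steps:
$f{\left(V,y \right)} = V + 2 y$
$- 70 f{\left(-1,-8 \right)} \left(-102 - 71\right) = - 70 \left(-1 + 2 \left(-8\right)\right) \left(-102 - 71\right) = - 70 \left(-1 - 16\right) \left(-102 - 71\right) = \left(-70\right) \left(-17\right) \left(-173\right) = 1190 \left(-173\right) = -205870$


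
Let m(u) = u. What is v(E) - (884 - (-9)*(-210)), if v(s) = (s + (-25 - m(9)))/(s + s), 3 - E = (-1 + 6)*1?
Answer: 1015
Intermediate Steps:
E = -2 (E = 3 - (-1 + 6) = 3 - 5 = -2)
v(s) = (-34 + s)/(2*s) (v(s) = (s + (-25 - 1*9))/(s + s) = (s + (-25 - 9))/((2*s)) = (s - 34)*(1/(2*s)) = (-34 + s)*(1/(2*s)) = (-34 + s)/(2*s))
v(E) - (884 - (-9)*(-210)) = (1/2)*(-34 - 2)/(-2) - (884 - (-9)*(-210)) = (1/2)*(-1/2)*(-36) - (884 - 1*1890) = 9 - (884 - 1890) = 9 - 1*(-1006) = 9 + 1006 = 1015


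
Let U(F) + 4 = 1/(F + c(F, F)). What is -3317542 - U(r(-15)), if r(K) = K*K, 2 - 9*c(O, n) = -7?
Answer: -749763589/226 ≈ -3.3175e+6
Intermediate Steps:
c(O, n) = 1 (c(O, n) = 2/9 - ⅑*(-7) = 2/9 + 7/9 = 1)
r(K) = K²
U(F) = -4 + 1/(1 + F) (U(F) = -4 + 1/(F + 1) = -4 + 1/(1 + F))
-3317542 - U(r(-15)) = -3317542 - (-3 - 4*(-15)²)/(1 + (-15)²) = -3317542 - (-3 - 4*225)/(1 + 225) = -3317542 - (-3 - 900)/226 = -3317542 - (-903)/226 = -3317542 - 1*(-903/226) = -3317542 + 903/226 = -749763589/226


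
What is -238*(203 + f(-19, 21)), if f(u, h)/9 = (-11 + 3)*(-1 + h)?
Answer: 294406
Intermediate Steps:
f(u, h) = 72 - 72*h (f(u, h) = 9*((-11 + 3)*(-1 + h)) = 9*(-8*(-1 + h)) = 9*(8 - 8*h) = 72 - 72*h)
-238*(203 + f(-19, 21)) = -238*(203 + (72 - 72*21)) = -238*(203 + (72 - 1512)) = -238*(203 - 1440) = -238*(-1237) = 294406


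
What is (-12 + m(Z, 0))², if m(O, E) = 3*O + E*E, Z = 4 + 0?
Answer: 0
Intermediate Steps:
Z = 4
m(O, E) = E² + 3*O (m(O, E) = 3*O + E² = E² + 3*O)
(-12 + m(Z, 0))² = (-12 + (0² + 3*4))² = (-12 + (0 + 12))² = (-12 + 12)² = 0² = 0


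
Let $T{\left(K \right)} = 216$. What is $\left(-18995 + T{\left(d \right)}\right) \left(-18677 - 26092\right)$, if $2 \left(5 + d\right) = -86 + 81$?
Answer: $840717051$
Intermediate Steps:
$d = - \frac{15}{2}$ ($d = -5 + \frac{-86 + 81}{2} = -5 + \frac{1}{2} \left(-5\right) = -5 - \frac{5}{2} = - \frac{15}{2} \approx -7.5$)
$\left(-18995 + T{\left(d \right)}\right) \left(-18677 - 26092\right) = \left(-18995 + 216\right) \left(-18677 - 26092\right) = \left(-18779\right) \left(-44769\right) = 840717051$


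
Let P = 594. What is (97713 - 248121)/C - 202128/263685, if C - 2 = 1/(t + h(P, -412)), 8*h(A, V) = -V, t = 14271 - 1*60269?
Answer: -151856007182083/2019211835 ≈ -75206.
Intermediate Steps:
t = -45998 (t = 14271 - 60269 = -45998)
h(A, V) = -V/8 (h(A, V) = (-V)/8 = -V/8)
C = 183784/91893 (C = 2 + 1/(-45998 - ⅛*(-412)) = 2 + 1/(-45998 + 103/2) = 2 + 1/(-91893/2) = 2 - 2/91893 = 183784/91893 ≈ 2.0000)
(97713 - 248121)/C - 202128/263685 = (97713 - 248121)/(183784/91893) - 202128/263685 = -150408*91893/183784 - 202128*1/263685 = -1727680293/22973 - 67376/87895 = -151856007182083/2019211835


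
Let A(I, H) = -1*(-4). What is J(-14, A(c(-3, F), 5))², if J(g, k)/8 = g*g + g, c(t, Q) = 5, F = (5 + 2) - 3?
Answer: 2119936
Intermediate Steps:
F = 4 (F = 7 - 3 = 4)
A(I, H) = 4
J(g, k) = 8*g + 8*g² (J(g, k) = 8*(g*g + g) = 8*(g² + g) = 8*(g + g²) = 8*g + 8*g²)
J(-14, A(c(-3, F), 5))² = (8*(-14)*(1 - 14))² = (8*(-14)*(-13))² = 1456² = 2119936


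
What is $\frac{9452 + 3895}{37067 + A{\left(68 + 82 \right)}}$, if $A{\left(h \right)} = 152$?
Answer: $\frac{13347}{37219} \approx 0.35861$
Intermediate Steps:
$\frac{9452 + 3895}{37067 + A{\left(68 + 82 \right)}} = \frac{9452 + 3895}{37067 + 152} = \frac{13347}{37219}$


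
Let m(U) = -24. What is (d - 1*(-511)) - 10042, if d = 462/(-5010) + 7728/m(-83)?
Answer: -8227332/835 ≈ -9853.1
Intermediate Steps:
d = -268947/835 (d = 462/(-5010) + 7728/(-24) = 462*(-1/5010) + 7728*(-1/24) = -77/835 - 322 = -268947/835 ≈ -322.09)
(d - 1*(-511)) - 10042 = (-268947/835 - 1*(-511)) - 10042 = (-268947/835 + 511) - 10042 = 157738/835 - 10042 = -8227332/835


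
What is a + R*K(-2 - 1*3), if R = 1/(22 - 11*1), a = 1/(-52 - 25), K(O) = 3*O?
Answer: -106/77 ≈ -1.3766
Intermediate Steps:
a = -1/77 (a = 1/(-77) = -1/77 ≈ -0.012987)
R = 1/11 (R = 1/(22 - 11) = 1/11 ≈ 0.090909)
a + R*K(-2 - 1*3) = -1/77 + (3*(-2 - 1*3))/11 = -1/77 + (3*(-2 - 3))/11 = -1/77 + (3*(-5))/11 = -1/77 + (1/11)*(-15) = -1/77 - 15/11 = -106/77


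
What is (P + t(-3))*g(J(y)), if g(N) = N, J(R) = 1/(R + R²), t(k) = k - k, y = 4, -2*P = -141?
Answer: 141/40 ≈ 3.5250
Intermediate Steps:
P = 141/2 (P = -½*(-141) = 141/2 ≈ 70.500)
t(k) = 0
(P + t(-3))*g(J(y)) = (141/2 + 0)*(1/(4*(1 + 4))) = 141*((¼)/5)/2 = 141*((¼)*(⅕))/2 = (141/2)*(1/20) = 141/40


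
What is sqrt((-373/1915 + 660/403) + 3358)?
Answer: sqrt(2000851779162795)/771745 ≈ 57.961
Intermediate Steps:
sqrt((-373/1915 + 660/403) + 3358) = sqrt(1113581/771745 + 3358) = sqrt(2592633291/771745) = sqrt(2000851779162795)/771745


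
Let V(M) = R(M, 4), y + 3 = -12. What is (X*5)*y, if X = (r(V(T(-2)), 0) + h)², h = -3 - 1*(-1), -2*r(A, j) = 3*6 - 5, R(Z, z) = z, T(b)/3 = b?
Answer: -21675/4 ≈ -5418.8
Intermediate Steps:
y = -15 (y = -3 - 12 = -15)
T(b) = 3*b
V(M) = 4
r(A, j) = -13/2 (r(A, j) = -(3*6 - 5)/2 = -(18 - 5)/2 = -½*13 = -13/2)
h = -2 (h = -3 + 1 = -2)
X = 289/4 (X = (-13/2 - 2)² = (-17/2)² = 289/4 ≈ 72.250)
(X*5)*y = ((289/4)*5)*(-15) = (1445/4)*(-15) = -21675/4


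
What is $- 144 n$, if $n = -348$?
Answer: $50112$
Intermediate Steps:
$- 144 n = \left(-144\right) \left(-348\right) = 50112$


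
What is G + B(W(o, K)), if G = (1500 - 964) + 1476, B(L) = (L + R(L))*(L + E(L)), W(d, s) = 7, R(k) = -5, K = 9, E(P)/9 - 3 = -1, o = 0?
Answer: 2062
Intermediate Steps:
E(P) = 18 (E(P) = 27 + 9*(-1) = 27 - 9 = 18)
B(L) = (-5 + L)*(18 + L) (B(L) = (L - 5)*(L + 18) = (-5 + L)*(18 + L))
G = 2012 (G = 536 + 1476 = 2012)
G + B(W(o, K)) = 2012 + (-90 + 7² + 13*7) = 2012 + (-90 + 49 + 91) = 2012 + 50 = 2062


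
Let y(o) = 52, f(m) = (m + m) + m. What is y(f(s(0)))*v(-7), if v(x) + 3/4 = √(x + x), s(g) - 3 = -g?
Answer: -39 + 52*I*√14 ≈ -39.0 + 194.57*I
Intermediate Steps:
s(g) = 3 - g
f(m) = 3*m (f(m) = 2*m + m = 3*m)
v(x) = -¾ + √2*√x (v(x) = -¾ + √(x + x) = -¾ + √(2*x) = -¾ + √2*√x)
y(f(s(0)))*v(-7) = 52*(-¾ + √2*√(-7)) = 52*(-¾ + √2*(I*√7)) = 52*(-¾ + I*√14) = -39 + 52*I*√14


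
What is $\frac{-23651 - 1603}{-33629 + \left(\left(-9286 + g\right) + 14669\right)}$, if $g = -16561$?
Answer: $\frac{25254}{44807} \approx 0.56362$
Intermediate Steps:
$\frac{-23651 - 1603}{-33629 + \left(\left(-9286 + g\right) + 14669\right)} = \frac{-23651 - 1603}{-33629 + \left(\left(-9286 - 16561\right) + 14669\right)} = - \frac{25254}{-33629 + \left(-25847 + 14669\right)} = - \frac{25254}{-33629 - 11178} = - \frac{25254}{-44807} = \left(-25254\right) \left(- \frac{1}{44807}\right) = \frac{25254}{44807}$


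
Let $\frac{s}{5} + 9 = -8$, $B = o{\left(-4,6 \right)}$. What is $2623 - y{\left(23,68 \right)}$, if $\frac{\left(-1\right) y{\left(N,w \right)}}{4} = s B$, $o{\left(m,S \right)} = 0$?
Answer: $2623$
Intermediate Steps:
$B = 0$
$s = -85$ ($s = -45 + 5 \left(-8\right) = -45 - 40 = -85$)
$y{\left(N,w \right)} = 0$ ($y{\left(N,w \right)} = - 4 \left(\left(-85\right) 0\right) = \left(-4\right) 0 = 0$)
$2623 - y{\left(23,68 \right)} = 2623 - 0 = 2623 + 0 = 2623$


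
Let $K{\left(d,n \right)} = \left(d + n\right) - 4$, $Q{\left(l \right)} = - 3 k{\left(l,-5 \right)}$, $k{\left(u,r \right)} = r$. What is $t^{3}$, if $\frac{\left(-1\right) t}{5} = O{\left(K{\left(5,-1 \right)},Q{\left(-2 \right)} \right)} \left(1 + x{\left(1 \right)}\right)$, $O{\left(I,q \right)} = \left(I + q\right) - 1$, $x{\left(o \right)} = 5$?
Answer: $-74088000$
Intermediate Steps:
$Q{\left(l \right)} = 15$ ($Q{\left(l \right)} = \left(-3\right) \left(-5\right) = 15$)
$K{\left(d,n \right)} = -4 + d + n$
$O{\left(I,q \right)} = -1 + I + q$
$t = -420$ ($t = - 5 \left(-1 - 0 + 15\right) \left(1 + 5\right) = - 5 \left(-1 + 0 + 15\right) 6 = - 5 \cdot 14 \cdot 6 = \left(-5\right) 84 = -420$)
$t^{3} = \left(-420\right)^{3} = -74088000$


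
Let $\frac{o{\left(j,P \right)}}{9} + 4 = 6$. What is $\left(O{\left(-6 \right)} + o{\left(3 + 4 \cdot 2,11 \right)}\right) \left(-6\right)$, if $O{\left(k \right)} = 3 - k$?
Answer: $-162$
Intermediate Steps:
$o{\left(j,P \right)} = 18$ ($o{\left(j,P \right)} = -36 + 9 \cdot 6 = -36 + 54 = 18$)
$\left(O{\left(-6 \right)} + o{\left(3 + 4 \cdot 2,11 \right)}\right) \left(-6\right) = \left(\left(3 - -6\right) + 18\right) \left(-6\right) = \left(\left(3 + 6\right) + 18\right) \left(-6\right) = \left(9 + 18\right) \left(-6\right) = 27 \left(-6\right) = -162$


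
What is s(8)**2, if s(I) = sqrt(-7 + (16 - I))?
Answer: 1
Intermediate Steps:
s(I) = sqrt(9 - I)
s(8)**2 = (sqrt(9 - 1*8))**2 = (sqrt(9 - 8))**2 = (sqrt(1))**2 = 1**2 = 1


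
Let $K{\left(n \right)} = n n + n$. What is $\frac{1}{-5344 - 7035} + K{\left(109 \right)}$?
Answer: $\frac{148424209}{12379} \approx 11990.0$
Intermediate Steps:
$K{\left(n \right)} = n + n^{2}$ ($K{\left(n \right)} = n^{2} + n = n + n^{2}$)
$\frac{1}{-5344 - 7035} + K{\left(109 \right)} = \frac{1}{-5344 - 7035} + 109 \left(1 + 109\right) = \frac{1}{-12379} + 109 \cdot 110 = - \frac{1}{12379} + 11990 = \frac{148424209}{12379}$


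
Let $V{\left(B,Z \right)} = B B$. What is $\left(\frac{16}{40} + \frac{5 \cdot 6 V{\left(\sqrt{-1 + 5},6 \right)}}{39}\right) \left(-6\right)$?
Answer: $- \frac{1356}{65} \approx -20.862$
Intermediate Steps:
$V{\left(B,Z \right)} = B^{2}$
$\left(\frac{16}{40} + \frac{5 \cdot 6 V{\left(\sqrt{-1 + 5},6 \right)}}{39}\right) \left(-6\right) = \left(\frac{16}{40} + \frac{5 \cdot 6 \left(\sqrt{-1 + 5}\right)^{2}}{39}\right) \left(-6\right) = \left(16 \cdot \frac{1}{40} + 30 \left(\sqrt{4}\right)^{2} \cdot \frac{1}{39}\right) \left(-6\right) = \left(\frac{2}{5} + 30 \cdot 2^{2} \cdot \frac{1}{39}\right) \left(-6\right) = \left(\frac{2}{5} + 30 \cdot 4 \cdot \frac{1}{39}\right) \left(-6\right) = \left(\frac{2}{5} + 120 \cdot \frac{1}{39}\right) \left(-6\right) = \left(\frac{2}{5} + \frac{40}{13}\right) \left(-6\right) = \frac{226}{65} \left(-6\right) = - \frac{1356}{65}$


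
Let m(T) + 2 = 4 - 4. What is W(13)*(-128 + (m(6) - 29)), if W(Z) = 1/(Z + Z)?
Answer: -159/26 ≈ -6.1154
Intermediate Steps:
W(Z) = 1/(2*Z)
m(T) = -2 (m(T) = -2 + (4 - 4) = -2 + 0 = -2)
W(13)*(-128 + (m(6) - 29)) = ((½)/13)*(-128 + (-2 - 29)) = ((½)*(1/13))*(-128 - 31) = (1/26)*(-159) = -159/26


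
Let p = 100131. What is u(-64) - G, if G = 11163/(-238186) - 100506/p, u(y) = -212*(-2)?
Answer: 3379124362551/7949934122 ≈ 425.05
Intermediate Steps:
u(y) = 424
G = -8352294823/7949934122 (G = 11163/(-238186) - 100506/100131 = 11163*(-1/238186) - 100506*1/100131 = -11163/238186 - 33502/33377 = -8352294823/7949934122 ≈ -1.0506)
u(-64) - G = 424 - 1*(-8352294823/7949934122) = 424 + 8352294823/7949934122 = 3379124362551/7949934122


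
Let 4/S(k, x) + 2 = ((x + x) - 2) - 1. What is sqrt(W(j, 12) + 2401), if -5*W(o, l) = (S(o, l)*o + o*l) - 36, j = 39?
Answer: sqrt(20874445)/95 ≈ 48.093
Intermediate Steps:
S(k, x) = 4/(-5 + 2*x) (S(k, x) = 4/(-2 + (((x + x) - 2) - 1)) = 4/(-2 + ((2*x - 2) - 1)) = 4/(-2 + ((-2 + 2*x) - 1)) = 4/(-2 + (-3 + 2*x)) = 4/(-5 + 2*x))
W(o, l) = 36/5 - 4*o/(5*(-5 + 2*l)) - l*o/5 (W(o, l) = -(((4/(-5 + 2*l))*o + o*l) - 36)/5 = -((4*o/(-5 + 2*l) + l*o) - 36)/5 = -((l*o + 4*o/(-5 + 2*l)) - 36)/5 = -(-36 + l*o + 4*o/(-5 + 2*l))/5 = 36/5 - 4*o/(5*(-5 + 2*l)) - l*o/5)
sqrt(W(j, 12) + 2401) = sqrt((-4*39 + (-5 + 2*12)*(36 - 1*12*39))/(5*(-5 + 2*12)) + 2401) = sqrt((-156 + (-5 + 24)*(36 - 468))/(5*(-5 + 24)) + 2401) = sqrt((1/5)*(-156 + 19*(-432))/19 + 2401) = sqrt((1/5)*(1/19)*(-156 - 8208) + 2401) = sqrt((1/5)*(1/19)*(-8364) + 2401) = sqrt(-8364/95 + 2401) = sqrt(219731/95) = sqrt(20874445)/95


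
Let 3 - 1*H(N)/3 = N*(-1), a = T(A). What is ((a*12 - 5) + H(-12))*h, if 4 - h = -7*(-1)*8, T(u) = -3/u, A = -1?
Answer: -208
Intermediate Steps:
a = 3 (a = -3/(-1) = -3*(-1) = 3)
H(N) = 9 + 3*N (H(N) = 9 - 3*N*(-1) = 9 - (-3)*N = 9 + 3*N)
h = -52 (h = 4 - (-7*(-1))*8 = 4 - 7*8 = 4 - 1*56 = 4 - 56 = -52)
((a*12 - 5) + H(-12))*h = ((3*12 - 5) + (9 + 3*(-12)))*(-52) = ((36 - 5) + (9 - 36))*(-52) = (31 - 27)*(-52) = 4*(-52) = -208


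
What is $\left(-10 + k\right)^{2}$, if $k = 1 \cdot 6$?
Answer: $16$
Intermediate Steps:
$k = 6$
$\left(-10 + k\right)^{2} = \left(-10 + 6\right)^{2} = \left(-4\right)^{2} = 16$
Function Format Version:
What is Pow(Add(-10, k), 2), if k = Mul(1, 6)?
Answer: 16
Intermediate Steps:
k = 6
Pow(Add(-10, k), 2) = Pow(Add(-10, 6), 2) = Pow(-4, 2) = 16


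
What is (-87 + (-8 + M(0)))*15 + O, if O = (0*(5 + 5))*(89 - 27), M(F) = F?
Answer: -1425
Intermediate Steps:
O = 0 (O = (0*10)*62 = 0*62 = 0)
(-87 + (-8 + M(0)))*15 + O = (-87 + (-8 + 0))*15 + 0 = (-87 - 8)*15 + 0 = -95*15 + 0 = -1425 + 0 = -1425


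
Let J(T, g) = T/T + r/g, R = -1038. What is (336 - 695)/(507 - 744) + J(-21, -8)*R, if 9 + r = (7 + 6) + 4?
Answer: 359/237 ≈ 1.5148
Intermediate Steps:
r = 8 (r = -9 + ((7 + 6) + 4) = -9 + (13 + 4) = -9 + 17 = 8)
J(T, g) = 1 + 8/g (J(T, g) = T/T + 8/g = 1 + 8/g)
(336 - 695)/(507 - 744) + J(-21, -8)*R = (336 - 695)/(507 - 744) + ((8 - 8)/(-8))*(-1038) = -359/(-237) - ⅛*0*(-1038) = -359*(-1/237) + 0*(-1038) = 359/237 + 0 = 359/237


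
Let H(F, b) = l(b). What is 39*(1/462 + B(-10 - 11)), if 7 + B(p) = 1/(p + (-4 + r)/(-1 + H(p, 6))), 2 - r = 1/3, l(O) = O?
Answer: -486551/1771 ≈ -274.73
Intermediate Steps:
H(F, b) = b
r = 5/3 (r = 2 - 1/3 = 5/3 ≈ 1.6667)
B(p) = -7 + 1/(-7/15 + p) (B(p) = -7 + 1/(p + (-4 + 5/3)/(-1 + 6)) = -7 + 1/(p - 7/3/5) = -7 + 1/(p - 7/3*1/5) = -7 + 1/(p - 7/15) = -7 + 1/(-7/15 + p))
39*(1/462 + B(-10 - 11)) = 39*(1/462 + (64 - 105*(-10 - 11))/(-7 + 15*(-10 - 11))) = 39*(1/462 + (64 - 105*(-21))/(-7 + 15*(-21))) = 39*(1/462 + (64 + 2205)/(-7 - 315)) = 39*(1/462 + 2269/(-322)) = 39*(1/462 - 1/322*2269) = 39*(1/462 - 2269/322) = 39*(-37427/5313) = -486551/1771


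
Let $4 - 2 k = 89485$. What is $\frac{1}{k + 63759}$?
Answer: $\frac{2}{38037} \approx 5.258 \cdot 10^{-5}$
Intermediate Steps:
$k = - \frac{89481}{2}$ ($k = 2 - \frac{89485}{2} = - \frac{89481}{2} \approx -44741.0$)
$\frac{1}{k + 63759} = \frac{1}{- \frac{89481}{2} + 63759} = \frac{1}{\frac{38037}{2}} = \frac{2}{38037}$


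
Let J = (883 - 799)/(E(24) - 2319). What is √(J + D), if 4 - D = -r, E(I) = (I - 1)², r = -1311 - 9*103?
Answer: 4*I*√111845465/895 ≈ 47.266*I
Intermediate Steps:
r = -2238 (r = -1311 - 927 = -2238)
E(I) = (-1 + I)²
J = -42/895 (J = (883 - 799)/((-1 + 24)² - 2319) = 84/(23² - 2319) = 84/(529 - 2319) = 84/(-1790) = 84*(-1/1790) = -42/895 ≈ -0.046927)
D = -2234 (D = 4 - (-1)*(-2238) = 4 - 1*2238 = 4 - 2238 = -2234)
√(J + D) = √(-42/895 - 2234) = √(-1999472/895) = 4*I*√111845465/895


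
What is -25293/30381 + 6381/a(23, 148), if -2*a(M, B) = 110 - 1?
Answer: -130159753/1103843 ≈ -117.92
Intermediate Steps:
a(M, B) = -109/2 (a(M, B) = -(110 - 1)/2 = -½*109 = -109/2)
-25293/30381 + 6381/a(23, 148) = -25293/30381 + 6381/(-109/2) = -25293*1/30381 + 6381*(-2/109) = -8431/10127 - 12762/109 = -130159753/1103843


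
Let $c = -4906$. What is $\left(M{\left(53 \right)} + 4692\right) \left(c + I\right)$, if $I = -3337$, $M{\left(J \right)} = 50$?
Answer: $-39088306$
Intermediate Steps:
$\left(M{\left(53 \right)} + 4692\right) \left(c + I\right) = \left(50 + 4692\right) \left(-4906 - 3337\right) = 4742 \left(-8243\right) = -39088306$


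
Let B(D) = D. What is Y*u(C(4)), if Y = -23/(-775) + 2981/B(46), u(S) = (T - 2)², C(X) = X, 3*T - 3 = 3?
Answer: 0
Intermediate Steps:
T = 2 (T = 1 + (⅓)*3 = 1 + 1 = 2)
u(S) = 0 (u(S) = (2 - 2)² = 0² = 0)
Y = 2311333/35650 (Y = -23/(-775) + 2981/46 = -23*(-1/775) + 2981*(1/46) = 23/775 + 2981/46 = 2311333/35650 ≈ 64.834)
Y*u(C(4)) = (2311333/35650)*0 = 0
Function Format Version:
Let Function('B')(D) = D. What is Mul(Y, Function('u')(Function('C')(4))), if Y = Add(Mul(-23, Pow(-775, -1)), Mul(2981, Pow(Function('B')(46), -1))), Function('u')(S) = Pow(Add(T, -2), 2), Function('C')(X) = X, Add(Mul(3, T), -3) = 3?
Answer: 0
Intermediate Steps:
T = 2 (T = Add(1, Mul(Rational(1, 3), 3)) = Add(1, 1) = 2)
Function('u')(S) = 0 (Function('u')(S) = Pow(Add(2, -2), 2) = Pow(0, 2) = 0)
Y = Rational(2311333, 35650) (Y = Add(Mul(-23, Pow(-775, -1)), Mul(2981, Pow(46, -1))) = Add(Mul(-23, Rational(-1, 775)), Mul(2981, Rational(1, 46))) = Add(Rational(23, 775), Rational(2981, 46)) = Rational(2311333, 35650) ≈ 64.834)
Mul(Y, Function('u')(Function('C')(4))) = Mul(Rational(2311333, 35650), 0) = 0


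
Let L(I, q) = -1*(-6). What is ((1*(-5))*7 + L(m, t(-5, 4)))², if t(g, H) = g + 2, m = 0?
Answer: 841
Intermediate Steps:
t(g, H) = 2 + g
L(I, q) = 6
((1*(-5))*7 + L(m, t(-5, 4)))² = ((1*(-5))*7 + 6)² = (-5*7 + 6)² = (-35 + 6)² = (-29)² = 841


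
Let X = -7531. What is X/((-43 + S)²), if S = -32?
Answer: -7531/5625 ≈ -1.3388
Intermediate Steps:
X/((-43 + S)²) = -7531/(-43 - 32)² = -7531/((-75)²) = -7531/5625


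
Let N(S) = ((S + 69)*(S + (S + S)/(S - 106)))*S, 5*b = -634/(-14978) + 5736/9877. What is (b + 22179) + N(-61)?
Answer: 3186442754190916/61763992255 ≈ 51591.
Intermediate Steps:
b = 46087913/369844265 (b = (-634/(-14978) + 5736/9877)/5 = (-634*(-1/14978) + 5736*(1/9877))/5 = (317/7489 + 5736/9877)/5 = (1/5)*(46087913/73968853) = 46087913/369844265 ≈ 0.12461)
N(S) = S*(69 + S)*(S + 2*S/(-106 + S)) (N(S) = ((69 + S)*(S + (2*S)/(-106 + S)))*S = ((69 + S)*(S + 2*S/(-106 + S)))*S = S*(69 + S)*(S + 2*S/(-106 + S)))
(b + 22179) + N(-61) = (46087913/369844265 + 22179) + (-61)**2*(-7176 + (-61)**2 - 35*(-61))/(-106 - 61) = 8202822041348/369844265 + 3721*(-7176 + 3721 + 2135)/(-167) = 8202822041348/369844265 + 3721*(-1/167)*(-1320) = 8202822041348/369844265 + 4911720/167 = 3186442754190916/61763992255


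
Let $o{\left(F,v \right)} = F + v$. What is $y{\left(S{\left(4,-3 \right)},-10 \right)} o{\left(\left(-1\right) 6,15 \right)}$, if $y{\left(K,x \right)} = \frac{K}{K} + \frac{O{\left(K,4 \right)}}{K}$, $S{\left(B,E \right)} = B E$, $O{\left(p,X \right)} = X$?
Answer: $6$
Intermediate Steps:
$y{\left(K,x \right)} = 1 + \frac{4}{K}$ ($y{\left(K,x \right)} = \frac{K}{K} + \frac{4}{K} = 1 + \frac{4}{K}$)
$y{\left(S{\left(4,-3 \right)},-10 \right)} o{\left(\left(-1\right) 6,15 \right)} = \frac{4 + 4 \left(-3\right)}{4 \left(-3\right)} \left(\left(-1\right) 6 + 15\right) = \frac{4 - 12}{-12} \left(-6 + 15\right) = \left(- \frac{1}{12}\right) \left(-8\right) 9 = \frac{2}{3} \cdot 9 = 6$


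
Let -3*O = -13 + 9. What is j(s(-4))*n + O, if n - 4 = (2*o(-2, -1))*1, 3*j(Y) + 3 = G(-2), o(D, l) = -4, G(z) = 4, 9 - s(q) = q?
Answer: 0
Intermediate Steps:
s(q) = 9 - q
j(Y) = 1/3 (j(Y) = -1 + (1/3)*4 = -1 + 4/3 = 1/3)
O = 4/3 (O = -(-13 + 9)/3 = -1/3*(-4) = 4/3 ≈ 1.3333)
n = -4 (n = 4 + (2*(-4))*1 = 4 - 8*1 = 4 - 8 = -4)
j(s(-4))*n + O = (1/3)*(-4) + 4/3 = -4/3 + 4/3 = 0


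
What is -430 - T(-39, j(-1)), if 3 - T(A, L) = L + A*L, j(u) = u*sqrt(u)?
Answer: -433 + 38*I ≈ -433.0 + 38.0*I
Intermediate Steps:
j(u) = u**(3/2)
T(A, L) = 3 - L - A*L (T(A, L) = 3 - (L + A*L) = 3 + (-L - A*L) = 3 - L - A*L)
-430 - T(-39, j(-1)) = -430 - (3 - (-1)**(3/2) - 1*(-39)*(-1)**(3/2)) = -430 - (3 - (-1)*I - 1*(-39)*(-I)) = -430 - (3 + I - 39*I) = -430 - (3 - 38*I) = -430 + (-3 + 38*I) = -433 + 38*I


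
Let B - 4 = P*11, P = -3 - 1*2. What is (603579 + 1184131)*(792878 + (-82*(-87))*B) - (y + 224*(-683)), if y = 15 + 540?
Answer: 767006401677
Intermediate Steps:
y = 555
P = -5 (P = -3 - 2 = -5)
B = -51 (B = 4 - 5*11 = 4 - 55 = -51)
(603579 + 1184131)*(792878 + (-82*(-87))*B) - (y + 224*(-683)) = (603579 + 1184131)*(792878 - 82*(-87)*(-51)) - (555 + 224*(-683)) = 1787710*(792878 + 7134*(-51)) - (555 - 152992) = 1787710*(792878 - 363834) - 1*(-152437) = 1787710*429044 + 152437 = 767006249240 + 152437 = 767006401677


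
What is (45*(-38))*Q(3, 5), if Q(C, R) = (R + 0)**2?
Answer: -42750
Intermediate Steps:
Q(C, R) = R**2
(45*(-38))*Q(3, 5) = (45*(-38))*5**2 = -1710*25 = -42750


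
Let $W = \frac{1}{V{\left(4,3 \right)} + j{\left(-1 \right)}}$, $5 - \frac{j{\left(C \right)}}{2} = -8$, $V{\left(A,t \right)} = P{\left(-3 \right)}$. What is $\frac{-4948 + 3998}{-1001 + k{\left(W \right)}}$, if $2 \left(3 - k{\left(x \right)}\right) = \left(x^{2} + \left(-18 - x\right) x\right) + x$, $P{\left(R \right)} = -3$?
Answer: $\frac{43700}{45891} \approx 0.95226$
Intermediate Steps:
$V{\left(A,t \right)} = -3$
$j{\left(C \right)} = 26$ ($j{\left(C \right)} = 10 - -16 = 10 + 16 = 26$)
$W = \frac{1}{23}$ ($W = \frac{1}{-3 + 26} = \frac{1}{23} \approx 0.043478$)
$k{\left(x \right)} = 3 - \frac{x}{2} - \frac{x^{2}}{2} - \frac{x \left(-18 - x\right)}{2}$ ($k{\left(x \right)} = 3 - \frac{\left(x^{2} + \left(-18 - x\right) x\right) + x}{2} = 3 - \frac{\left(x^{2} + x \left(-18 - x\right)\right) + x}{2} = 3 - \frac{x + x^{2} + x \left(-18 - x\right)}{2} = 3 - \left(\frac{x}{2} + \frac{x^{2}}{2} + \frac{x \left(-18 - x\right)}{2}\right) = 3 - \frac{x}{2} - \frac{x^{2}}{2} - \frac{x \left(-18 - x\right)}{2}$)
$\frac{-4948 + 3998}{-1001 + k{\left(W \right)}} = \frac{-4948 + 3998}{-1001 + \left(3 + \frac{17}{2} \cdot \frac{1}{23}\right)} = - \frac{950}{-1001 + \left(3 + \frac{17}{46}\right)} = - \frac{950}{-1001 + \frac{155}{46}} = - \frac{950}{- \frac{45891}{46}} = \left(-950\right) \left(- \frac{46}{45891}\right) = \frac{43700}{45891}$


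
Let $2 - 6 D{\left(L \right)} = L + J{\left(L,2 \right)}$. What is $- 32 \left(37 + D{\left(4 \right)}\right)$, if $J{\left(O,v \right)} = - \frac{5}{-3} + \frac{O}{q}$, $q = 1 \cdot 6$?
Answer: $- \frac{10448}{9} \approx -1160.9$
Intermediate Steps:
$q = 6$
$J{\left(O,v \right)} = \frac{5}{3} + \frac{O}{6}$ ($J{\left(O,v \right)} = - \frac{5}{-3} + \frac{O}{6} = \left(-5\right) \left(- \frac{1}{3}\right) + O \frac{1}{6} = \frac{5}{3} + \frac{O}{6}$)
$D{\left(L \right)} = \frac{1}{18} - \frac{7 L}{36}$ ($D{\left(L \right)} = \frac{1}{3} - \frac{L + \left(\frac{5}{3} + \frac{L}{6}\right)}{6} = \frac{1}{3} - \frac{\frac{5}{3} + \frac{7 L}{6}}{6} = \frac{1}{3} - \left(\frac{5}{18} + \frac{7 L}{36}\right) = \frac{1}{18} - \frac{7 L}{36}$)
$- 32 \left(37 + D{\left(4 \right)}\right) = - 32 \left(37 + \left(\frac{1}{18} - \frac{7}{9}\right)\right) = - 32 \left(37 - \frac{13}{18}\right) = \left(-32\right) \frac{653}{18} = - \frac{10448}{9}$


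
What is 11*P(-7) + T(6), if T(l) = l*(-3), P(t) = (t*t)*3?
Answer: 1599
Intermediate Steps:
P(t) = 3*t² (P(t) = t²*3 = 3*t²)
T(l) = -3*l
11*P(-7) + T(6) = 11*(3*(-7)²) - 3*6 = 11*(3*49) - 18 = 11*147 - 18 = 1617 - 18 = 1599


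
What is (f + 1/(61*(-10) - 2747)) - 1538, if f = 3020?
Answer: 4975073/3357 ≈ 1482.0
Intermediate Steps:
(f + 1/(61*(-10) - 2747)) - 1538 = (3020 + 1/(61*(-10) - 2747)) - 1538 = (3020 + 1/(-610 - 2747)) - 1538 = (3020 + 1/(-3357)) - 1538 = (3020 - 1/3357) - 1538 = 10138139/3357 - 1538 = 4975073/3357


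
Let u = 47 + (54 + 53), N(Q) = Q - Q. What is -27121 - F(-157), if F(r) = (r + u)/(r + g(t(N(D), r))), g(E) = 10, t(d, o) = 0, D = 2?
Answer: -1328930/49 ≈ -27121.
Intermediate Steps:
N(Q) = 0
u = 154 (u = 47 + 107 = 154)
F(r) = (154 + r)/(10 + r) (F(r) = (r + 154)/(r + 10) = (154 + r)/(10 + r))
-27121 - F(-157) = -27121 - (154 - 157)/(10 - 157) = -27121 - (-3)/(-147) = -27121 - (-1)*(-3)/147 = -27121 - 1*1/49 = -27121 - 1/49 = -1328930/49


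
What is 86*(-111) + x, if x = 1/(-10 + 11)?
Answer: -9545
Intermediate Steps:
x = 1 (x = 1/1 = 1)
86*(-111) + x = 86*(-111) + 1 = -9546 + 1 = -9545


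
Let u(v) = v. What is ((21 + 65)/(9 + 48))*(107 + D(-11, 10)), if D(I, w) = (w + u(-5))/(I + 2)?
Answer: 82388/513 ≈ 160.60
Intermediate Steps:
D(I, w) = (-5 + w)/(2 + I) (D(I, w) = (w - 5)/(I + 2) = (-5 + w)/(2 + I))
((21 + 65)/(9 + 48))*(107 + D(-11, 10)) = ((21 + 65)/(9 + 48))*(107 + (-5 + 10)/(2 - 11)) = (86/57)*(107 + 5/(-9)) = (86*(1/57))*(107 - ⅑*5) = 86*(107 - 5/9)/57 = (86/57)*(958/9) = 82388/513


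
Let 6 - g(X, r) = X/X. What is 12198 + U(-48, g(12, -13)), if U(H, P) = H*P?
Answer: 11958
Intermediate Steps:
g(X, r) = 5 (g(X, r) = 6 - X/X = 6 - 1*1 = 6 - 1 = 5)
12198 + U(-48, g(12, -13)) = 12198 - 48*5 = 12198 - 240 = 11958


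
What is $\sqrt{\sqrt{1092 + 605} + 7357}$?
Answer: $\sqrt{7357 + \sqrt{1697}} \approx 86.013$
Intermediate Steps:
$\sqrt{\sqrt{1092 + 605} + 7357} = \sqrt{\sqrt{1697} + 7357} = \sqrt{7357 + \sqrt{1697}}$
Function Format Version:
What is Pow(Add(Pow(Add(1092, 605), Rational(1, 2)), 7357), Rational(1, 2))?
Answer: Pow(Add(7357, Pow(1697, Rational(1, 2))), Rational(1, 2)) ≈ 86.013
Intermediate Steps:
Pow(Add(Pow(Add(1092, 605), Rational(1, 2)), 7357), Rational(1, 2)) = Pow(Add(Pow(1697, Rational(1, 2)), 7357), Rational(1, 2)) = Pow(Add(7357, Pow(1697, Rational(1, 2))), Rational(1, 2))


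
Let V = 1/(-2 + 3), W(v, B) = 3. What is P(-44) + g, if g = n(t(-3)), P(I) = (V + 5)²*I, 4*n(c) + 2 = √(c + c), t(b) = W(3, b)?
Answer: -3169/2 + √6/4 ≈ -1583.9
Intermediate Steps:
t(b) = 3
V = 1 (V = 1/1 = 1)
n(c) = -½ + √2*√c/4 (n(c) = -½ + √(c + c)/4 = -½ + √(2*c)/4 = -½ + (√2*√c)/4 = -½ + √2*√c/4)
P(I) = 36*I (P(I) = (1 + 5)²*I = 6²*I = 36*I)
g = -½ + √6/4 (g = -½ + √2*√3/4 = -½ + √6/4 ≈ 0.11237)
P(-44) + g = 36*(-44) + (-½ + √6/4) = -1584 + (-½ + √6/4) = -3169/2 + √6/4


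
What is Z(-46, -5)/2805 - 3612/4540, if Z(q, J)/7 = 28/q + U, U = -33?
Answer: -12879706/14644905 ≈ -0.87947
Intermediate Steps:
Z(q, J) = -231 + 196/q (Z(q, J) = 7*(28/q - 33) = 7*(-33 + 28/q) = -231 + 196/q)
Z(-46, -5)/2805 - 3612/4540 = (-231 + 196/(-46))/2805 - 3612/4540 = (-231 + 196*(-1/46))*(1/2805) - 3612*1/4540 = (-231 - 98/23)*(1/2805) - 903/1135 = -5411/23*1/2805 - 903/1135 = -5411/64515 - 903/1135 = -12879706/14644905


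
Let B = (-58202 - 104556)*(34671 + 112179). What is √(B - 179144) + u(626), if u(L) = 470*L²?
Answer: 184181720 + 2*I*√5975297861 ≈ 1.8418e+8 + 1.546e+5*I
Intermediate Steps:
B = -23901012300 (B = -162758*146850 = -23901012300)
√(B - 179144) + u(626) = √(-23901012300 - 179144) + 470*626² = √(-23901191444) + 470*391876 = 2*I*√5975297861 + 184181720 = 184181720 + 2*I*√5975297861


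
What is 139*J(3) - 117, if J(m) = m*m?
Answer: 1134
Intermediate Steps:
J(m) = m²
139*J(3) - 117 = 139*3² - 117 = 139*9 - 117 = 1251 - 117 = 1134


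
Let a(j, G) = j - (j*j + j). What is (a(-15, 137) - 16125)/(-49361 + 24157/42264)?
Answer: 691016400/2086169147 ≈ 0.33124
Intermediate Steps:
a(j, G) = -j**2 (a(j, G) = j - (j**2 + j) = j - (j + j**2) = j + (-j - j**2) = -j**2)
(a(-15, 137) - 16125)/(-49361 + 24157/42264) = (-1*(-15)**2 - 16125)/(-49361 + 24157/42264) = (-1*225 - 16125)/(-49361 + 24157*(1/42264)) = (-225 - 16125)/(-49361 + 24157/42264) = -16350/(-2086169147/42264) = -16350*(-42264/2086169147) = 691016400/2086169147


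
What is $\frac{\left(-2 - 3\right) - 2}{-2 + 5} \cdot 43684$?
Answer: $- \frac{305788}{3} \approx -1.0193 \cdot 10^{5}$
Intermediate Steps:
$\frac{\left(-2 - 3\right) - 2}{-2 + 5} \cdot 43684 = \frac{\left(-2 - 3\right) - 2}{3} \cdot 43684 = \left(-5 - 2\right) \frac{1}{3} \cdot 43684 = \left(-7\right) \frac{1}{3} \cdot 43684 = \left(- \frac{7}{3}\right) 43684 = - \frac{305788}{3}$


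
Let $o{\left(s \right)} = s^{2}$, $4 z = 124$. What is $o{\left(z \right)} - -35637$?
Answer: $36598$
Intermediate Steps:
$z = 31$ ($z = \frac{1}{4} \cdot 124 = 31$)
$o{\left(z \right)} - -35637 = 31^{2} - -35637 = 961 + 35637 = 36598$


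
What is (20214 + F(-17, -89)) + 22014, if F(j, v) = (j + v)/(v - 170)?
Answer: 10937158/259 ≈ 42228.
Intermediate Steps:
F(j, v) = (j + v)/(-170 + v)
(20214 + F(-17, -89)) + 22014 = (20214 + (-17 - 89)/(-170 - 89)) + 22014 = (20214 - 106/(-259)) + 22014 = (20214 - 1/259*(-106)) + 22014 = (20214 + 106/259) + 22014 = 5235532/259 + 22014 = 10937158/259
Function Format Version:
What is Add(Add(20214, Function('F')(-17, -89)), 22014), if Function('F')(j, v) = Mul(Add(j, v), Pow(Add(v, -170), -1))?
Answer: Rational(10937158, 259) ≈ 42228.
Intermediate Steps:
Function('F')(j, v) = Mul(Pow(Add(-170, v), -1), Add(j, v)) (Function('F')(j, v) = Mul(Add(j, v), Pow(Add(-170, v), -1)) = Mul(Pow(Add(-170, v), -1), Add(j, v)))
Add(Add(20214, Function('F')(-17, -89)), 22014) = Add(Add(20214, Mul(Pow(Add(-170, -89), -1), Add(-17, -89))), 22014) = Add(Add(20214, Mul(Pow(-259, -1), -106)), 22014) = Add(Add(20214, Mul(Rational(-1, 259), -106)), 22014) = Add(Add(20214, Rational(106, 259)), 22014) = Add(Rational(5235532, 259), 22014) = Rational(10937158, 259)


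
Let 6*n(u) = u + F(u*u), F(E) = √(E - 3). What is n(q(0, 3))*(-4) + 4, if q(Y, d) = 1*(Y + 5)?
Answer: ⅔ - 2*√22/3 ≈ -2.4603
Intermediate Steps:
q(Y, d) = 5 + Y (q(Y, d) = 1*(5 + Y) = 5 + Y)
F(E) = √(-3 + E)
n(u) = u/6 + √(-3 + u²)/6 (n(u) = (u + √(-3 + u*u))/6 = (u + √(-3 + u²))/6 = u/6 + √(-3 + u²)/6)
n(q(0, 3))*(-4) + 4 = ((5 + 0)/6 + √(-3 + (5 + 0)²)/6)*(-4) + 4 = ((⅙)*5 + √(-3 + 5²)/6)*(-4) + 4 = (⅚ + √(-3 + 25)/6)*(-4) + 4 = (⅚ + √22/6)*(-4) + 4 = (-10/3 - 2*√22/3) + 4 = ⅔ - 2*√22/3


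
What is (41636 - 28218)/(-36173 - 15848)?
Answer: -13418/52021 ≈ -0.25793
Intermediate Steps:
(41636 - 28218)/(-36173 - 15848) = 13418/(-52021) = 13418*(-1/52021) = -13418/52021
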